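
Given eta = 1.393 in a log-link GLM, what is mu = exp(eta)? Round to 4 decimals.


Apply the inverse link:
mu = e^1.393 = 4.0269.

4.0269


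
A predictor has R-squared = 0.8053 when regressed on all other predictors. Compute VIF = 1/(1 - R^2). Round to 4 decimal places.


VIF = 1 / (1 - 0.8053).
= 1 / 0.1947 = 5.1361.

5.1361


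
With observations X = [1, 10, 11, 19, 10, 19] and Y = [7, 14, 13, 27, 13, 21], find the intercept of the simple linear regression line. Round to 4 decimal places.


First find the slope: b1 = 0.9839.
Means: xbar = 11.6667, ybar = 15.8333.
b0 = ybar - b1 * xbar = 15.8333 - 0.9839 * 11.6667 = 4.3548.

4.3548


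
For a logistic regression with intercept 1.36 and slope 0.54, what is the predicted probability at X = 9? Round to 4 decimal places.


z = 1.36 + 0.54 * 9 = 6.2200.
Sigmoid: P = 1 / (1 + exp(-6.2200)) = 0.9980.

0.9980


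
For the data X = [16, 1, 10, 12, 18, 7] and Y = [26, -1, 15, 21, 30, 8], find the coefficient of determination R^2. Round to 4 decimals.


After computing the OLS fit (b0=-3.4024, b1=1.8659):
SSres = 7.3902, SStot = 673.5000.
R^2 = 1 - 7.3902/673.5000 = 0.9890.

0.9890


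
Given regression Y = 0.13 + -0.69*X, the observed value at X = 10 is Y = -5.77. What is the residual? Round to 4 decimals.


Compute yhat = 0.13 + (-0.69)(10) = -6.7700.
Residual = actual - predicted = -5.77 - -6.7700 = 1.0000.

1.0000


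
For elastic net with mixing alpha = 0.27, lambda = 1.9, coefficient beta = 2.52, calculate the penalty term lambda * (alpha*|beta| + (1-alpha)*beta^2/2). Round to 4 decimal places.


L1 component = 0.27 * |2.52| = 0.6804.
L2 component = 0.73 * 2.52^2 / 2 = 2.3179.
Penalty = 1.9 * (0.6804 + 2.3179) = 1.9 * 2.9983 = 5.6968.

5.6968


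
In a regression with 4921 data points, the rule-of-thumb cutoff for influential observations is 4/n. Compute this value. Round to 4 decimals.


The threshold is 4/n.
4/4921 = 0.0008.

0.0008


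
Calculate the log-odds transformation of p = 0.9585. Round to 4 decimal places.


Compute the odds: 0.9585/0.0415 = 23.0964.
Take the natural log: ln(23.0964) = 3.1397.

3.1397


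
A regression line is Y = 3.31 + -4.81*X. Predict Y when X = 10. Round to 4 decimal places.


Plug X = 10 into Y = 3.31 + -4.81*X:
Y = 3.31 + -48.1000 = -44.7900.

-44.7900


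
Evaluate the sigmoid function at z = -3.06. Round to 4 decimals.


First, exp(3.0600) = 21.3276.
Then sigma(z) = 1/(1 + 21.3276) = 0.0448.

0.0448


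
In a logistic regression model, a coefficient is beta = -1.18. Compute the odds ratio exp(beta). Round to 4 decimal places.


The odds ratio is computed as:
OR = e^(-1.18) = 0.3073.

0.3073


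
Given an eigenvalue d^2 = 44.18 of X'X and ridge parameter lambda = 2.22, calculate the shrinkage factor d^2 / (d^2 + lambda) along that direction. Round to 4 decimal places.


d^2 + lambda = 44.18 + 2.22 = 46.4000.
Shrinkage factor = 44.18/46.4000 = 0.9522.

0.9522


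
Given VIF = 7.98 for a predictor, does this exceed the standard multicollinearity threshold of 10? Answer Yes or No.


Compare VIF = 7.98 to the threshold of 10.
7.98 < 10, so the answer is No.

No


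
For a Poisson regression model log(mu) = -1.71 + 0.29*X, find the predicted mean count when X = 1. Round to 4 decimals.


eta = -1.71 + 0.29 * 1 = -1.4200.
mu = exp(-1.4200) = 0.2417.

0.2417


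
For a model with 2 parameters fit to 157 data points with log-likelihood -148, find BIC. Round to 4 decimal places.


k * ln(n) = 2 * ln(157) = 2 * 5.056246 = 10.112492.
-2 * loglik = -2 * (-148) = 296.
BIC = 10.112492 + 296 = 306.112492, which rounds to 306.1125.

306.1125


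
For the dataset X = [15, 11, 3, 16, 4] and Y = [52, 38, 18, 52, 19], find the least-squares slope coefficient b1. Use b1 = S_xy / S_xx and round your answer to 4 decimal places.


The sample means are xbar = 9.8000 and ybar = 35.8000.
Compute S_xx = 146.8000 and S_xy = 405.8000.
Slope b1 = S_xy / S_xx = 405.8000 / 146.8000 = 2.7643.

2.7643


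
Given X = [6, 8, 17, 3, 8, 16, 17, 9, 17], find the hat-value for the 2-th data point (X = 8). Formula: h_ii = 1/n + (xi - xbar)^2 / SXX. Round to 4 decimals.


Mean of X: xbar = 11.2222.
SXX = 243.5556.
For X = 8: h = 1/9 + (8 - 11.2222)^2/243.5556 = 0.1537.

0.1537


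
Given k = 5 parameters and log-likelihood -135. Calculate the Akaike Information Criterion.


AIC = 2*5 - 2*(-135).
= 10 + 270 = 280.

280


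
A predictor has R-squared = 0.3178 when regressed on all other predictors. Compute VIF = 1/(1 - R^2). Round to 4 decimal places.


Using VIF = 1/(1 - R^2_j):
1 - 0.3178 = 0.6822.
VIF = 1.4658.

1.4658


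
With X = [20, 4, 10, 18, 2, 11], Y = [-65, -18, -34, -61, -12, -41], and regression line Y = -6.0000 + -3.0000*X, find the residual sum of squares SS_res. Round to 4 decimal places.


Compute predicted values, then residuals = yi - yhat_i.
Residuals: [1.0000, 0.0000, 2.0000, -1.0000, 0.0000, -2.0000].
SSres = sum(residual^2) = 10.0000.

10.0000


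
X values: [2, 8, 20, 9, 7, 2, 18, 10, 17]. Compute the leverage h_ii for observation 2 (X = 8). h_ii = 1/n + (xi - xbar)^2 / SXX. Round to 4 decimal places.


n = 9, xbar = 10.3333.
SXX = sum((xi - xbar)^2) = 354.0000.
h = 1/9 + (8 - 10.3333)^2 / 354.0000 = 0.1265.

0.1265


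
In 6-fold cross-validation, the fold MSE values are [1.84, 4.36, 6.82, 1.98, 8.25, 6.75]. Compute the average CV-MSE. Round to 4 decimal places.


Total MSE across folds = 30.0000.
CV-MSE = 30.0000/6 = 5.0000.

5.0000


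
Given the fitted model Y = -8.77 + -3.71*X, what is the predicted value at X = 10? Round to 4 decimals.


Substitute X = 10 into the equation:
Y = -8.77 + -3.71 * 10 = -8.77 + -37.1000 = -45.8700.

-45.8700


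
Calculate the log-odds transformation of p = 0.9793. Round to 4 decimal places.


The odds are p/(1-p) = 0.9793 / 0.0207 = 47.3092.
logit(p) = ln(47.3092) = 3.8567.

3.8567


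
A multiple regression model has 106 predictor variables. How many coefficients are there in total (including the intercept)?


Each predictor gets one coefficient, plus one intercept.
Total parameters = 106 + 1 = 107.

107


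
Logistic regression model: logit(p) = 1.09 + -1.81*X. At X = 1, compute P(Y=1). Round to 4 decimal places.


z = 1.09 + -1.81 * 1 = -0.7200.
Sigmoid: P = 1 / (1 + exp(0.7200)) = 0.3274.

0.3274


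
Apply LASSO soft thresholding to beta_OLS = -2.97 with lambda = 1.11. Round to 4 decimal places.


|beta_OLS| = 2.97.
lambda = 1.11.
Since |beta| > lambda, coefficient = sign(beta)*(|beta| - lambda) = -1.8600.
Result = -1.8600.

-1.8600


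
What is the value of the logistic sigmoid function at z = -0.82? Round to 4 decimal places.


Compute exp(0.8200) = 2.2705.
Sigmoid = 1 / (1 + 2.2705) = 1 / 3.2705 = 0.3058.

0.3058


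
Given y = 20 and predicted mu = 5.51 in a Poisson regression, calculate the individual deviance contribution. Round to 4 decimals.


First: ln(20/5.51) = 1.289168.
Then: 20 * 1.289168 = 25.783360.
y - mu = 20 - 5.51 = 14.49.
D = 2(25.783360 - 14.49) = 22.586720, which rounds to 22.5867.

22.5867


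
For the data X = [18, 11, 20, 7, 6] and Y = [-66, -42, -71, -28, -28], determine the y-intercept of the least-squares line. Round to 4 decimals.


Compute b1 = -3.2258 from the OLS formula.
With xbar = 12.4000 and ybar = -47.0000, the intercept is:
b0 = -47.0000 - -3.2258 * 12.4000 = -7.0000.

-7.0000


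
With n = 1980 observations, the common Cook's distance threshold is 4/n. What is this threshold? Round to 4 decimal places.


Using the rule of thumb:
Threshold = 4 / 1980 = 0.0020.

0.0020


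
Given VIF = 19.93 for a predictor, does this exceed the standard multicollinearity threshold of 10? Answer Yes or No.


Compare VIF = 19.93 to the threshold of 10.
19.93 >= 10, so the answer is Yes.

Yes


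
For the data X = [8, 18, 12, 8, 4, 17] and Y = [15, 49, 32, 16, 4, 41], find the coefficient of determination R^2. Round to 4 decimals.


After computing the OLS fit (b0=-8.4537, b1=3.1003):
SSres = 25.7950, SStot = 1494.8333.
R^2 = 1 - 25.7950/1494.8333 = 0.9827.

0.9827


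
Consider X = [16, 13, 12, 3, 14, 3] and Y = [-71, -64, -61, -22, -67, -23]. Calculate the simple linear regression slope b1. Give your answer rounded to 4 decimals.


The sample means are xbar = 10.1667 and ybar = -51.3333.
Compute S_xx = 162.8333 and S_xy = -641.6667.
Slope b1 = S_xy / S_xx = -641.6667 / 162.8333 = -3.9406.

-3.9406


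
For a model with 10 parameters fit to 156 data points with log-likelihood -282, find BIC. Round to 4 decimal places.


k * ln(n) = 10 * ln(156) = 10 * 5.049856 = 50.498560.
-2 * loglik = -2 * (-282) = 564.
BIC = 50.498560 + 564 = 614.498560, which rounds to 614.4986.

614.4986


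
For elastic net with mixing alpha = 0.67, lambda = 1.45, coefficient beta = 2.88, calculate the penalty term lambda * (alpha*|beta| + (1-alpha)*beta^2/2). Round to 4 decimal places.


Compute:
L1 = 0.67 * 2.88 = 1.9296.
L2 = 0.33 * 2.88^2 / 2 = 1.3686.
Penalty = 1.45 * (1.9296 + 1.3686) = 4.7824.

4.7824


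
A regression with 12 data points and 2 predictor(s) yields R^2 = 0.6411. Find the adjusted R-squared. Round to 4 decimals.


Adjusted R^2 = 1 - (1 - R^2) * (n-1)/(n-p-1).
(1 - R^2) = 0.3589.
(n-1)/(n-p-1) = 11/9.
(1 - R^2) * (n-1) = 0.3589 * 11 = 3.9479.
Divide by (n-p-1): 3.9479 / 9 = 0.4387.
Adj R^2 = 1 - 0.4387 = 0.5613.

0.5613


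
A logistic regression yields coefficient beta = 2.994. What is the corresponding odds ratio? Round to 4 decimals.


exp(2.994) = 19.9654.
So the odds ratio is 19.9654.

19.9654


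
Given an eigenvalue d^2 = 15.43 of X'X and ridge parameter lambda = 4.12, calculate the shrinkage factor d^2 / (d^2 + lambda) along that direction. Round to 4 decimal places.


Compute the denominator: 15.43 + 4.12 = 19.5500.
Shrinkage factor = 15.43 / 19.5500 = 0.7893.

0.7893


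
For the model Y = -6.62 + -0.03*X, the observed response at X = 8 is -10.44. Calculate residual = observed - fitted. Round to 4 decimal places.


Compute yhat = -6.62 + (-0.03)(8) = -6.8600.
Residual = actual - predicted = -10.44 - -6.8600 = -3.5800.

-3.5800


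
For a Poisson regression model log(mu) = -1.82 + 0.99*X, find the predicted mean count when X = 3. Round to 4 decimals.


eta = -1.82 + 0.99 * 3 = 1.1500.
mu = exp(1.1500) = 3.1582.

3.1582


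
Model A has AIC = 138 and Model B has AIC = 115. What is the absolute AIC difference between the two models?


|AIC_A - AIC_B| = |138 - 115| = 23.
Model B is preferred (lower AIC).

23


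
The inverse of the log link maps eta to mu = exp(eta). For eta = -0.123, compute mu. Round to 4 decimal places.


Apply the inverse link:
mu = e^-0.123 = 0.8843.

0.8843


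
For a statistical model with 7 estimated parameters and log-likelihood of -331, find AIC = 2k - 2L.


Compute:
2k = 2*7 = 14.
-2*loglik = -2*(-331) = 662.
AIC = 14 + 662 = 676.

676


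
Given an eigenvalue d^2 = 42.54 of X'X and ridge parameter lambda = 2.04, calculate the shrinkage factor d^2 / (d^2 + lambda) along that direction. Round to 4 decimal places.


d^2 + lambda = 42.54 + 2.04 = 44.5800.
Shrinkage factor = 42.54/44.5800 = 0.9542.

0.9542


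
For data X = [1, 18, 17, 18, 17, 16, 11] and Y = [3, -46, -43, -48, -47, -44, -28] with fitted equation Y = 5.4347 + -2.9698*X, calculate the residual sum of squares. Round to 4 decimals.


Compute predicted values, then residuals = yi - yhat_i.
Residuals: [0.5351, 2.0217, 2.0519, 0.0217, -1.9481, -1.9179, -0.7669].
SSres = sum(residual^2) = 16.6459.

16.6459


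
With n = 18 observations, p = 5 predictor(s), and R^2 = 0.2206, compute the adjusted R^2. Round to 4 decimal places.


Plug in: Adj R^2 = 1 - (1 - 0.2206) * 17/12.
= 1 - 0.7794 * 17/12
= 1 - 13.2498 / 12
= 1 - 1.1042 = -0.1042.

-0.1042


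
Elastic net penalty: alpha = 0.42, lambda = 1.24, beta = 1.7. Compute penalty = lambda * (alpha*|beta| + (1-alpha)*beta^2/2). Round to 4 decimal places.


Compute:
L1 = 0.42 * 1.7 = 0.7140.
L2 = 0.58 * 1.7^2 / 2 = 0.8381.
Penalty = 1.24 * (0.7140 + 0.8381) = 1.9246.

1.9246


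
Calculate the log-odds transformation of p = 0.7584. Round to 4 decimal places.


1 - p = 0.2416.
p/(1-p) = 3.1391.
logit = ln(3.1391) = 1.1439.

1.1439


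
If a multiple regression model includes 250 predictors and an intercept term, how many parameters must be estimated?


Including the intercept, the model has 250 predictor coefficients + 1 intercept.
Total = 251.

251


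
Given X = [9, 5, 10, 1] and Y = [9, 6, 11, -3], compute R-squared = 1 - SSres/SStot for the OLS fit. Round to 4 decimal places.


After computing the OLS fit (b0=-3.3941, b1=1.4631):
SSres = 6.1182, SStot = 114.7500.
R^2 = 1 - 6.1182/114.7500 = 0.9467.

0.9467


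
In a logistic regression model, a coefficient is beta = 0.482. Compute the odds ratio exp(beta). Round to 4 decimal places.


The odds ratio is computed as:
OR = e^(0.482) = 1.6193.

1.6193


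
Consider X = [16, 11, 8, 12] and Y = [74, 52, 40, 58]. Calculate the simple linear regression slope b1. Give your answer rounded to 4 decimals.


Calculate xbar = 11.7500, ybar = 56.0000.
S_xx = 32.7500, S_xy = 140.0000.
Using b1 = S_xy / S_xx = 140.0000 / 32.7500, we get b1 = 4.2748.

4.2748


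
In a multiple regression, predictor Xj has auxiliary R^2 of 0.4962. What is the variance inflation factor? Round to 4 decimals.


Denominator: 1 - 0.4962 = 0.5038.
VIF = 1 / 0.5038 = 1.9849.

1.9849


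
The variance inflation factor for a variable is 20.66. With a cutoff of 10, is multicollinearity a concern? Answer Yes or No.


Compare VIF = 20.66 to the threshold of 10.
20.66 >= 10, so the answer is Yes.

Yes


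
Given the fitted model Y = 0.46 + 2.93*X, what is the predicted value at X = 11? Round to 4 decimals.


Substitute X = 11 into the equation:
Y = 0.46 + 2.93 * 11 = 0.46 + 32.2300 = 32.6900.

32.6900


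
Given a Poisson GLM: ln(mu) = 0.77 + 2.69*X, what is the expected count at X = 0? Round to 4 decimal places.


Linear predictor: eta = 0.77 + (2.69)(0) = 0.7700.
Expected count: mu = exp(0.7700) = 2.1598.

2.1598


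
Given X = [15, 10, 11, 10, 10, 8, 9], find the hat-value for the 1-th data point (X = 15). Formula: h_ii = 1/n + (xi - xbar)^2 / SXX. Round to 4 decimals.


Mean of X: xbar = 10.4286.
SXX = 29.7143.
For X = 15: h = 1/7 + (15 - 10.4286)^2/29.7143 = 0.8462.

0.8462


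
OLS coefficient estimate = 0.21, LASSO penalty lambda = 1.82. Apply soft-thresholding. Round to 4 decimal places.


|beta_OLS| = 0.21.
lambda = 1.82.
Since |beta| <= lambda, the coefficient is set to 0.
Result = 0.0000.

0.0000


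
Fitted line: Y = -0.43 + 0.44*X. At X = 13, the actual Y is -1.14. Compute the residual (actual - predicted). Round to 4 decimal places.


Fitted value at X = 13 is yhat = -0.43 + 0.44*13 = 5.2900.
Residual = -1.14 - 5.2900 = -6.4300.

-6.4300


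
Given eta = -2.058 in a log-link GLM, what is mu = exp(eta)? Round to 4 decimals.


The inverse log link gives:
mu = exp(-2.058) = 0.1277.

0.1277


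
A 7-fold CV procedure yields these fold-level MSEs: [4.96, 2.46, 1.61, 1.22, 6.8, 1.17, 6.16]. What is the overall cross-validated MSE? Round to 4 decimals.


Total MSE across folds = 24.3800.
CV-MSE = 24.3800/7 = 3.4829.

3.4829


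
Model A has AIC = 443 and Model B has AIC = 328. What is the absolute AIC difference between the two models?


Compute |443 - 328| = 115.
Model B has the smaller AIC.

115


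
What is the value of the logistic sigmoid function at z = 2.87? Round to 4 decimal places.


exp(-2.8700) = 0.0567.
1 + exp(-z) = 1.0567.
sigmoid = 1/1.0567 = 0.9463.

0.9463


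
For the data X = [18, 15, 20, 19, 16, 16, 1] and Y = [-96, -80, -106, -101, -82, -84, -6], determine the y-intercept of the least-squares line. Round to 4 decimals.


The slope is b1 = -5.2581.
Sample means are xbar = 15.0000 and ybar = -79.2857.
Intercept: b0 = -79.2857 - (-5.2581)(15.0000) = -0.4147.

-0.4147


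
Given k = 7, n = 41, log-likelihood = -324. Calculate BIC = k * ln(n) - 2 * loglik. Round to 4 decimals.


Compute k*ln(n) = 7*ln(41) = 7*3.713572 = 25.995004.
Then -2*loglik = 648.
BIC = 25.995004 + 648 = 673.995004, which rounds to 673.9950.

673.9950


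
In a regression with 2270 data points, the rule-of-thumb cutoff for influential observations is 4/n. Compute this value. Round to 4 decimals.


Cook's distance cutoff = 4/n = 4/2270.
= 0.0018.

0.0018


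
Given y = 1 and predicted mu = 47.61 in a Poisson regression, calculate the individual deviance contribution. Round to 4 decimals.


y/mu = 1/47.61 = 0.021004 (approx.), and ln(1/47.61) = -3.863043.
y * ln(y/mu) = 1 * -3.863043 = -3.863043.
y - mu = -46.61.
D = 2 * (-3.863043 - -46.61) = 85.493914, which rounds to 85.4939.

85.4939


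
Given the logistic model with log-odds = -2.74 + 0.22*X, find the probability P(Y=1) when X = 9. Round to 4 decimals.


Compute z = -2.74 + (0.22)(9) = -0.7600.
exp(-z) = 2.1383.
P = 1/(1 + 2.1383) = 0.3186.

0.3186


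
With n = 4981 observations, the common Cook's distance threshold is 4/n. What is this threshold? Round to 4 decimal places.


The threshold is 4/n.
4/4981 = 0.0008.

0.0008


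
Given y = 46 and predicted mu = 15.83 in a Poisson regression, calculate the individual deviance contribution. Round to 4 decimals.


Compute y*ln(y/mu) = 46*ln(46/15.83) = 46*1.066735 = 49.069810.
y - mu = 30.17.
D = 2*(49.069810 - (30.17)) = 37.799620, which rounds to 37.7996.

37.7996


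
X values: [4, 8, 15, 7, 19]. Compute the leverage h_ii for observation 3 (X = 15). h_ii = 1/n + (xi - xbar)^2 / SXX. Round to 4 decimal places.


Mean of X: xbar = 10.6000.
SXX = 153.2000.
For X = 15: h = 1/5 + (15 - 10.6000)^2/153.2000 = 0.3264.

0.3264


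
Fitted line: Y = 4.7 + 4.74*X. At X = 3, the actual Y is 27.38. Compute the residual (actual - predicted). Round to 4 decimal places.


Compute yhat = 4.7 + (4.74)(3) = 18.9200.
Residual = actual - predicted = 27.38 - 18.9200 = 8.4600.

8.4600


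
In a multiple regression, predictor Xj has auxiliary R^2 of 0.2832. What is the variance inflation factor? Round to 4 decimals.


Denominator: 1 - 0.2832 = 0.7168.
VIF = 1 / 0.7168 = 1.3951.

1.3951


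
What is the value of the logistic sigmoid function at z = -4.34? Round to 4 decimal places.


Compute exp(4.3400) = 76.7075.
Sigmoid = 1 / (1 + 76.7075) = 1 / 77.7075 = 0.0129.

0.0129


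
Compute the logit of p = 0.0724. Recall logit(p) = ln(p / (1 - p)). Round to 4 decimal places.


1 - p = 0.9276.
p/(1-p) = 0.0781.
logit = ln(0.0781) = -2.5504.

-2.5504


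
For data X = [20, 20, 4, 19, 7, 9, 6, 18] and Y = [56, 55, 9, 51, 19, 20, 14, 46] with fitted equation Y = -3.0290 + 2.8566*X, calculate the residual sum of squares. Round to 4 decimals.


Compute predicted values, then residuals = yi - yhat_i.
Residuals: [1.8970, 0.8970, 0.6026, -0.2464, 2.0328, -2.6804, -0.1106, -2.3898].
SSres = sum(residual^2) = 21.8673.

21.8673


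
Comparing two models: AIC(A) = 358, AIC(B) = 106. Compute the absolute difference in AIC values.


Absolute difference = |358 - 106| = 252.
The model with lower AIC (B) is preferred.

252


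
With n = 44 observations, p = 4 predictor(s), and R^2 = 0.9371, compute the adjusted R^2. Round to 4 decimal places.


Adjusted R^2 = 1 - (1 - R^2) * (n-1)/(n-p-1).
(1 - R^2) = 0.0629.
(n-1)/(n-p-1) = 43/39.
(1 - R^2) * (n-1) = 0.0629 * 43 = 2.7047.
Divide by (n-p-1): 2.7047 / 39 = 0.0694.
Adj R^2 = 1 - 0.0694 = 0.9306.

0.9306


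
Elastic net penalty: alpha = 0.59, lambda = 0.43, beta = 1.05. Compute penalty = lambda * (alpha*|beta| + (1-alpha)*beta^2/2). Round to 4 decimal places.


L1 component = 0.59 * |1.05| = 0.6195.
L2 component = 0.41 * 1.05^2 / 2 = 0.2260.
Penalty = 0.43 * (0.6195 + 0.2260) = 0.43 * 0.8455 = 0.3636.

0.3636


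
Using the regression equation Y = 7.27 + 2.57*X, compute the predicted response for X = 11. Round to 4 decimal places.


Plug X = 11 into Y = 7.27 + 2.57*X:
Y = 7.27 + 28.2700 = 35.5400.

35.5400


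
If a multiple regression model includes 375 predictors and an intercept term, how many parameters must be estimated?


Including the intercept, the model has 375 predictor coefficients + 1 intercept.
Total = 376.

376


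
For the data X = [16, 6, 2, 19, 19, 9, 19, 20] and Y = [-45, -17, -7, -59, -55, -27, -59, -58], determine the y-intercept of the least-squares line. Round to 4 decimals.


First find the slope: b1 = -2.9633.
Means: xbar = 13.7500, ybar = -40.8750.
b0 = ybar - b1 * xbar = -40.8750 - -2.9633 * 13.7500 = -0.1295.

-0.1295


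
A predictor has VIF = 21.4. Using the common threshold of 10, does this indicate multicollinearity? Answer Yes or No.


Check: VIF = 21.4 vs threshold = 10.
Since 21.4 >= 10, the answer is Yes.

Yes


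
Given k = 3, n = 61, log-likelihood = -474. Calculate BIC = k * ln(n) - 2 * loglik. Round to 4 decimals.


ln(61) = 4.110874.
k * ln(n) = 3 * 4.110874 = 12.332622.
-2L = 948.
BIC = 12.332622 + 948 = 960.332622, which rounds to 960.3326.

960.3326


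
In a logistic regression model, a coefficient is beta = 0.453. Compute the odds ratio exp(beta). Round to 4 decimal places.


exp(0.453) = 1.5730.
So the odds ratio is 1.5730.

1.5730


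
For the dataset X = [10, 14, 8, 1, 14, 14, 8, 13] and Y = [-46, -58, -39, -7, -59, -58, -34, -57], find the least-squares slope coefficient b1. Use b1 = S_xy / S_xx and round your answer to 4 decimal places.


First compute the means: xbar = 10.2500, ybar = -44.7500.
Then S_xx = sum((xi - xbar)^2) = 145.5000.
S_xy = sum((xi - xbar)(yi - ybar)) = -572.5000.
b1 = S_xy / S_xx = -572.5000 / 145.5000 = -3.9347.

-3.9347


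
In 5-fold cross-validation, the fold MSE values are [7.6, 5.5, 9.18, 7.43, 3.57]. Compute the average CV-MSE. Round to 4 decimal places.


Add all fold MSEs: 33.2800.
Divide by k = 5: 33.2800/5 = 6.6560.

6.6560


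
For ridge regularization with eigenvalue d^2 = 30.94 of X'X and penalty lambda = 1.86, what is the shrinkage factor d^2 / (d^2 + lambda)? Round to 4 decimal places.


d^2 + lambda = 30.94 + 1.86 = 32.8000.
Shrinkage factor = 30.94/32.8000 = 0.9433.

0.9433


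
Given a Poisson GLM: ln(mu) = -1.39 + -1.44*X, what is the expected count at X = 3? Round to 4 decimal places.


Linear predictor: eta = -1.39 + (-1.44)(3) = -5.7100.
Expected count: mu = exp(-5.7100) = 0.0033.

0.0033


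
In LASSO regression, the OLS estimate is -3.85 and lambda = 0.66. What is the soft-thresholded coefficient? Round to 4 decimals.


Absolute value: |-3.85| = 3.85.
Compare to lambda = 0.66.
Since |beta| > lambda, coefficient = sign(beta)*(|beta| - lambda) = -3.1900.

-3.1900


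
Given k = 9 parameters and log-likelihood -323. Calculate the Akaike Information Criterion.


Compute:
2k = 2*9 = 18.
-2*loglik = -2*(-323) = 646.
AIC = 18 + 646 = 664.

664


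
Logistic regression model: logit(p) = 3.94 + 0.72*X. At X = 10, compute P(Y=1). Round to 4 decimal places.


z = 3.94 + 0.72 * 10 = 11.1400.
Sigmoid: P = 1 / (1 + exp(-11.1400)) = 1.0000.

1.0000


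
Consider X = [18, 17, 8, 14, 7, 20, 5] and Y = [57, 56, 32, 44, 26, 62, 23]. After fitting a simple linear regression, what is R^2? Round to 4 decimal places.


After computing the OLS fit (b0=9.0564, b1=2.6585):
SSres = 14.3031, SStot = 1536.8571.
R^2 = 1 - 14.3031/1536.8571 = 0.9907.

0.9907


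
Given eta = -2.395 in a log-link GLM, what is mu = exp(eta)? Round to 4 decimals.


mu = exp(eta) = exp(-2.395).
= 0.0912.

0.0912


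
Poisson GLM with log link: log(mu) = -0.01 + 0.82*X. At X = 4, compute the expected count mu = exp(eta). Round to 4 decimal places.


eta = -0.01 + 0.82 * 4 = 3.2700.
mu = exp(3.2700) = 26.3113.

26.3113


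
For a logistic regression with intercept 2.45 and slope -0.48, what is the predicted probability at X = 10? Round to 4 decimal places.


Compute z = 2.45 + (-0.48)(10) = -2.3500.
exp(-z) = 10.4856.
P = 1/(1 + 10.4856) = 0.0871.

0.0871


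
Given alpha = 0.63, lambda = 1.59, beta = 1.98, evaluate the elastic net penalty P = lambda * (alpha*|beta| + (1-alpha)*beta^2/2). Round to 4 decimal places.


L1 component = 0.63 * |1.98| = 1.2474.
L2 component = 0.37 * 1.98^2 / 2 = 0.7253.
Penalty = 1.59 * (1.2474 + 0.7253) = 1.59 * 1.9727 = 3.1366.

3.1366


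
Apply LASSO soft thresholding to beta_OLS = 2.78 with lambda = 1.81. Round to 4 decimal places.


|beta_OLS| = 2.78.
lambda = 1.81.
Since |beta| > lambda, coefficient = sign(beta)*(|beta| - lambda) = 0.9700.
Result = 0.9700.

0.9700


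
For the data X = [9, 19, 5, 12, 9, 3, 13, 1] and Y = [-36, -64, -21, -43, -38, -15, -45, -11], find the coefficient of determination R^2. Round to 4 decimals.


The fitted line is Y = -7.5553 + -2.9938*X.
SSres = 21.9907, SStot = 2180.8750.
R^2 = 1 - SSres/SStot = 0.9899.

0.9899


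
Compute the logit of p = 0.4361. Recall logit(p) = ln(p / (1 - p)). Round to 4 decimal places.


Compute the odds: 0.4361/0.5639 = 0.7734.
Take the natural log: ln(0.7734) = -0.2570.

-0.2570


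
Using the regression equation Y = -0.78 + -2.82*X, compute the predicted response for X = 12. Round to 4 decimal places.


Predicted value:
Y = -0.78 + (-2.82)(12) = -0.78 + -33.8400 = -34.6200.

-34.6200


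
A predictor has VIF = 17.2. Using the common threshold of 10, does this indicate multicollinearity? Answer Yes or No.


Check: VIF = 17.2 vs threshold = 10.
Since 17.2 >= 10, the answer is Yes.

Yes


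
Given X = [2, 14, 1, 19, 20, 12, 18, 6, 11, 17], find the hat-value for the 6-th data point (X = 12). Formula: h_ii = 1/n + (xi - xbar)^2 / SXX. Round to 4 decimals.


Compute xbar = 12.0000 with n = 10 observations.
SXX = 436.0000.
Leverage = 1/10 + (12 - 12.0000)^2/436.0000 = 0.1000.

0.1000


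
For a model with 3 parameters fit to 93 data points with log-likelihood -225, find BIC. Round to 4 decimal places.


k * ln(n) = 3 * ln(93) = 3 * 4.532599 = 13.597797.
-2 * loglik = -2 * (-225) = 450.
BIC = 13.597797 + 450 = 463.597797, which rounds to 463.5978.

463.5978


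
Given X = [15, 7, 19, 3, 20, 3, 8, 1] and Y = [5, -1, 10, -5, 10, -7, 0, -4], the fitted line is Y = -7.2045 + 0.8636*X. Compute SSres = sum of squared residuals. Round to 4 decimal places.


For each point, residual = actual - predicted.
Residuals: [-0.7495, 0.1593, 0.7961, -0.3863, -0.0675, -2.3863, 0.2957, 2.3409].
Sum of squared residuals = 12.6364.

12.6364


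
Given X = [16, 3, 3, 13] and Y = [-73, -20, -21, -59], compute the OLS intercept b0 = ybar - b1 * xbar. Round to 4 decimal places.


Compute b1 = -3.9799 from the OLS formula.
With xbar = 8.7500 and ybar = -43.2500, the intercept is:
b0 = -43.2500 - -3.9799 * 8.7500 = -8.4260.

-8.4260


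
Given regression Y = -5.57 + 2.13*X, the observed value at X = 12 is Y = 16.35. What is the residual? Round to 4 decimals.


Predicted = -5.57 + 2.13 * 12 = 19.9900.
Residual = 16.35 - 19.9900 = -3.6400.

-3.6400


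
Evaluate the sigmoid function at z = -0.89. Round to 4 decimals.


First, exp(0.8900) = 2.4351.
Then sigma(z) = 1/(1 + 2.4351) = 0.2911.

0.2911


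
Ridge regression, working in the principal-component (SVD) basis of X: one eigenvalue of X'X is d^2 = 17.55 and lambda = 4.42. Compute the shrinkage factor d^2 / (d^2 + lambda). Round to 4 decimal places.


d^2 + lambda = 17.55 + 4.42 = 21.9700.
Shrinkage factor = 17.55/21.9700 = 0.7988.

0.7988


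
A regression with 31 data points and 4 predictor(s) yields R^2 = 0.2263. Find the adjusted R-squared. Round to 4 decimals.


Plug in: Adj R^2 = 1 - (1 - 0.2263) * 30/26.
= 1 - 0.7737 * 30/26
= 1 - 23.2110 / 26
= 1 - 0.8927 = 0.1073.

0.1073


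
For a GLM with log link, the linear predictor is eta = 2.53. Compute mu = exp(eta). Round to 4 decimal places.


Apply the inverse link:
mu = e^2.53 = 12.5535.

12.5535


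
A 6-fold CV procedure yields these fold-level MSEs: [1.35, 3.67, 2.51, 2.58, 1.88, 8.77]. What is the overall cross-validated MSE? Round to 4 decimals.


Add all fold MSEs: 20.7600.
Divide by k = 6: 20.7600/6 = 3.4600.

3.4600


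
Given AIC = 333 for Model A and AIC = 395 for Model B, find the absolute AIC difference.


|AIC_A - AIC_B| = |333 - 395| = 62.
Model A is preferred (lower AIC).

62


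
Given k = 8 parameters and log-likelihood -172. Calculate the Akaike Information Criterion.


Compute:
2k = 2*8 = 16.
-2*loglik = -2*(-172) = 344.
AIC = 16 + 344 = 360.

360


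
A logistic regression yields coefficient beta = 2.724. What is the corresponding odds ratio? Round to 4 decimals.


The odds ratio is computed as:
OR = e^(2.724) = 15.2412.

15.2412


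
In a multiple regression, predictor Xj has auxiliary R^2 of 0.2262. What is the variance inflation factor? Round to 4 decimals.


Denominator: 1 - 0.2262 = 0.7738.
VIF = 1 / 0.7738 = 1.2923.

1.2923


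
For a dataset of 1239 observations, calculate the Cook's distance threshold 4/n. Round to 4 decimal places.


The threshold is 4/n.
4/1239 = 0.0032.

0.0032


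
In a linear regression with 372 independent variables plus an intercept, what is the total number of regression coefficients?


Each predictor gets one coefficient, plus one intercept.
Total parameters = 372 + 1 = 373.

373


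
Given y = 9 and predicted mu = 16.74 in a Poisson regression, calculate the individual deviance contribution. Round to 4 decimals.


y/mu = 9/16.74 = 0.537634 (approx.), and ln(9/16.74) = -0.620576.
y * ln(y/mu) = 9 * -0.620576 = -5.585184.
y - mu = -7.74.
D = 2 * (-5.585184 - -7.74) = 4.309632, which rounds to 4.3096.

4.3096


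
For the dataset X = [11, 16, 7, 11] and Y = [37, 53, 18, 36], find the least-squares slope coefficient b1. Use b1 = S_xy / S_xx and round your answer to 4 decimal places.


The sample means are xbar = 11.2500 and ybar = 36.0000.
Compute S_xx = 40.7500 and S_xy = 157.0000.
Slope b1 = S_xy / S_xx = 157.0000 / 40.7500 = 3.8528.

3.8528


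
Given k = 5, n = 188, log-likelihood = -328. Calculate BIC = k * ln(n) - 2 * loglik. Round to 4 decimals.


k * ln(n) = 5 * ln(188) = 5 * 5.236442 = 26.182210.
-2 * loglik = -2 * (-328) = 656.
BIC = 26.182210 + 656 = 682.182210, which rounds to 682.1822.

682.1822


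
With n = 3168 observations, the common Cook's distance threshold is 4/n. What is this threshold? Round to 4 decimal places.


Using the rule of thumb:
Threshold = 4 / 3168 = 0.0013.

0.0013


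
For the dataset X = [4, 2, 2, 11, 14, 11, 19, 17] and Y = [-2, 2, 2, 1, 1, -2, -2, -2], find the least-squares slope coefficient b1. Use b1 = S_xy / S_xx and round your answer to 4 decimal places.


First compute the means: xbar = 10.0000, ybar = -0.2500.
Then S_xx = sum((xi - xbar)^2) = 312.0000.
S_xy = sum((xi - xbar)(yi - ybar)) = -49.0000.
b1 = S_xy / S_xx = -49.0000 / 312.0000 = -0.1571.

-0.1571


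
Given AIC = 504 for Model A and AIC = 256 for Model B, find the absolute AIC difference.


Absolute difference = |504 - 256| = 248.
The model with lower AIC (B) is preferred.

248


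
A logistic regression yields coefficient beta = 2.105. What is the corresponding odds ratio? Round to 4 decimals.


The odds ratio is computed as:
OR = e^(2.105) = 8.2071.

8.2071


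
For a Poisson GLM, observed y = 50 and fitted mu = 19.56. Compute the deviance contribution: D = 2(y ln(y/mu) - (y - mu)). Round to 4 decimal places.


First: ln(50/19.56) = 0.938536.
Then: 50 * 0.938536 = 46.926800.
y - mu = 50 - 19.56 = 30.44.
D = 2(46.926800 - 30.44) = 32.973600, which rounds to 32.9736.

32.9736


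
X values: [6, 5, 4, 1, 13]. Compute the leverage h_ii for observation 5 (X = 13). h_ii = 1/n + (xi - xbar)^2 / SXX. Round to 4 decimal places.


Compute xbar = 5.8000 with n = 5 observations.
SXX = 78.8000.
Leverage = 1/5 + (13 - 5.8000)^2/78.8000 = 0.8579.

0.8579


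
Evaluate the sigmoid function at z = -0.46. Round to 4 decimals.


Compute exp(0.4600) = 1.5841.
Sigmoid = 1 / (1 + 1.5841) = 1 / 2.5841 = 0.3870.

0.3870


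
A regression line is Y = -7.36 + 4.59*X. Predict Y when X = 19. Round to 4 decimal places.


Predicted value:
Y = -7.36 + (4.59)(19) = -7.36 + 87.2100 = 79.8500.

79.8500


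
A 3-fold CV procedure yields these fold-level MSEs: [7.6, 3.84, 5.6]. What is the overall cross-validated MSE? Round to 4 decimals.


Total MSE across folds = 17.0400.
CV-MSE = 17.0400/3 = 5.6800.

5.6800


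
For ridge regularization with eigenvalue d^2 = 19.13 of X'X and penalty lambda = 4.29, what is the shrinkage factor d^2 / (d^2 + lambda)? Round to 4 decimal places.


d^2 + lambda = 19.13 + 4.29 = 23.4200.
Shrinkage factor = 19.13/23.4200 = 0.8168.

0.8168


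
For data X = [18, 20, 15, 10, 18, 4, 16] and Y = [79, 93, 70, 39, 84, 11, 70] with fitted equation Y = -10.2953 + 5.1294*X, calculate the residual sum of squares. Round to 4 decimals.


Compute predicted values, then residuals = yi - yhat_i.
Residuals: [-3.0339, 0.7073, 3.3543, -1.9987, 1.9661, 0.7777, -1.7751].
SSres = sum(residual^2) = 32.5723.

32.5723


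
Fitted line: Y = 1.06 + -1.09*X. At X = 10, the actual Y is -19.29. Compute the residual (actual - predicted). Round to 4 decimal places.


Fitted value at X = 10 is yhat = 1.06 + -1.09*10 = -9.8400.
Residual = -19.29 - -9.8400 = -9.4500.

-9.4500


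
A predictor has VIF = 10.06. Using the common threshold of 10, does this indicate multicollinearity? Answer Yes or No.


The threshold is 10.
VIF = 10.06 is >= 10.
Multicollinearity indication: Yes.

Yes


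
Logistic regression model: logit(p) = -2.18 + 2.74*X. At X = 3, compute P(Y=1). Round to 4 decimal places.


z = -2.18 + 2.74 * 3 = 6.0400.
Sigmoid: P = 1 / (1 + exp(-6.0400)) = 0.9976.

0.9976


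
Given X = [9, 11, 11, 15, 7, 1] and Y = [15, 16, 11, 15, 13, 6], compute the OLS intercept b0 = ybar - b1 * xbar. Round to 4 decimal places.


Compute b1 = 0.6250 from the OLS formula.
With xbar = 9.0000 and ybar = 12.6667, the intercept is:
b0 = 12.6667 - 0.6250 * 9.0000 = 7.0417.

7.0417


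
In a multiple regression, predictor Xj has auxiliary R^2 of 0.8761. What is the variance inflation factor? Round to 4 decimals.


Denominator: 1 - 0.8761 = 0.1239.
VIF = 1 / 0.1239 = 8.0710.

8.0710


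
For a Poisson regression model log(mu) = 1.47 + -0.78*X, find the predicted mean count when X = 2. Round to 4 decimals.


Compute eta = 1.47 + -0.78 * 2 = -0.0900.
Apply inverse link: mu = e^-0.0900 = 0.9139.

0.9139


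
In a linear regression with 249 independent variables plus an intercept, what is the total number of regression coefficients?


Including the intercept, the model has 249 predictor coefficients + 1 intercept.
Total = 250.

250


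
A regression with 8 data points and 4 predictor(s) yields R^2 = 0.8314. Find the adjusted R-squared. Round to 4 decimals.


Adjusted R^2 = 1 - (1 - R^2) * (n-1)/(n-p-1).
(1 - R^2) = 0.1686.
(n-1)/(n-p-1) = 7/3.
(1 - R^2) * (n-1) = 0.1686 * 7 = 1.1802.
Divide by (n-p-1): 1.1802 / 3 = 0.3934.
Adj R^2 = 1 - 0.3934 = 0.6066.

0.6066


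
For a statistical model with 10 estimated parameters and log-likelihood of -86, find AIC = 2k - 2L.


Compute:
2k = 2*10 = 20.
-2*loglik = -2*(-86) = 172.
AIC = 20 + 172 = 192.

192


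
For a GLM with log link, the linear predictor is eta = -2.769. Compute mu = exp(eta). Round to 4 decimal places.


The inverse log link gives:
mu = exp(-2.769) = 0.0627.

0.0627


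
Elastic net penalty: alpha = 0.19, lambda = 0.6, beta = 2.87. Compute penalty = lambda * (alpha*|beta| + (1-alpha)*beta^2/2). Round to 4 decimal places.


Compute:
L1 = 0.19 * 2.87 = 0.5453.
L2 = 0.81 * 2.87^2 / 2 = 3.3359.
Penalty = 0.6 * (0.5453 + 3.3359) = 2.3287.

2.3287


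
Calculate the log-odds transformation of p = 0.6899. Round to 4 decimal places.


1 - p = 0.3101.
p/(1-p) = 2.2248.
logit = ln(2.2248) = 0.7997.

0.7997


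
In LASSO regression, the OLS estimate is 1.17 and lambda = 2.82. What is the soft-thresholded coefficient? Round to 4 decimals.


Absolute value: |1.17| = 1.17.
Compare to lambda = 2.82.
Since |beta| <= lambda, the coefficient is set to 0.

0.0000


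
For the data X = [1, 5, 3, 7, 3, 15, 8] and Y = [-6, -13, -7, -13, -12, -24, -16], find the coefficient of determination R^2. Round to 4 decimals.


After computing the OLS fit (b0=-5.5692, b1=-1.2385):
SSres = 16.6077, SStot = 216.0000.
R^2 = 1 - 16.6077/216.0000 = 0.9231.

0.9231


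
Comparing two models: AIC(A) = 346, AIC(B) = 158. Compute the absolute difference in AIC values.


|AIC_A - AIC_B| = |346 - 158| = 188.
Model B is preferred (lower AIC).

188


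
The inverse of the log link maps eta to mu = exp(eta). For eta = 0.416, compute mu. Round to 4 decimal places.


Apply the inverse link:
mu = e^0.416 = 1.5159.

1.5159


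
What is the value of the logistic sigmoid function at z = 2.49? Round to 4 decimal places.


exp(-2.4900) = 0.0829.
1 + exp(-z) = 1.0829.
sigmoid = 1/1.0829 = 0.9234.

0.9234


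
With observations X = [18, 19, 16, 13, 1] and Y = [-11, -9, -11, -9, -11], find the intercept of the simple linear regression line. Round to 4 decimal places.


Compute b1 = 0.0488 from the OLS formula.
With xbar = 13.4000 and ybar = -10.2000, the intercept is:
b0 = -10.2000 - 0.0488 * 13.4000 = -10.8537.

-10.8537


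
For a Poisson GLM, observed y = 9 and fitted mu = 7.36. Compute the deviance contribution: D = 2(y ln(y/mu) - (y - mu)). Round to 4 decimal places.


Compute y*ln(y/mu) = 9*ln(9/7.36) = 9*0.201165 = 1.810485.
y - mu = 1.64.
D = 2*(1.810485 - (1.64)) = 0.340970, which rounds to 0.3410.

0.3410


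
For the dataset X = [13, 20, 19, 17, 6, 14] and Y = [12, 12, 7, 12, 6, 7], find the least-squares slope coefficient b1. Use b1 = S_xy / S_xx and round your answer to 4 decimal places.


The sample means are xbar = 14.8333 and ybar = 9.3333.
Compute S_xx = 130.8333 and S_xy = 36.3333.
Slope b1 = S_xy / S_xx = 36.3333 / 130.8333 = 0.2777.

0.2777


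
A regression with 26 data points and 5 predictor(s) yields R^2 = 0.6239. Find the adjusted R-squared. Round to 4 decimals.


Plug in: Adj R^2 = 1 - (1 - 0.6239) * 25/20.
= 1 - 0.3761 * 25/20
= 1 - 9.4025 / 20
= 1 - 0.4701 = 0.5299.

0.5299


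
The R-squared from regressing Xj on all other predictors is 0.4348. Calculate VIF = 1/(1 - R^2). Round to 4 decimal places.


Using VIF = 1/(1 - R^2_j):
1 - 0.4348 = 0.5652.
VIF = 1.7693.

1.7693


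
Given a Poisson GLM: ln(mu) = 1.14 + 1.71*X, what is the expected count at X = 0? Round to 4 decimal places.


Linear predictor: eta = 1.14 + (1.71)(0) = 1.1400.
Expected count: mu = exp(1.1400) = 3.1268.

3.1268


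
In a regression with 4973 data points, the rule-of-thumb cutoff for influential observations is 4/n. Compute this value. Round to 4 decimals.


Cook's distance cutoff = 4/n = 4/4973.
= 0.0008.

0.0008


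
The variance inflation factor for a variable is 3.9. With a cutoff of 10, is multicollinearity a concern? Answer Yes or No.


Check: VIF = 3.9 vs threshold = 10.
Since 3.9 < 10, the answer is No.

No


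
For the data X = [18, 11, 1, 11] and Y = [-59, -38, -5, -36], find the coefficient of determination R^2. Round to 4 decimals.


After computing the OLS fit (b0=-1.9165, b1=-3.1789):
SSres = 2.0545, SStot = 1485.0000.
R^2 = 1 - 2.0545/1485.0000 = 0.9986.

0.9986


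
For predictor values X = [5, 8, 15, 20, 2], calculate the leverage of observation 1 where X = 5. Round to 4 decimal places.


n = 5, xbar = 10.0000.
SXX = sum((xi - xbar)^2) = 218.0000.
h = 1/5 + (5 - 10.0000)^2 / 218.0000 = 0.3147.

0.3147


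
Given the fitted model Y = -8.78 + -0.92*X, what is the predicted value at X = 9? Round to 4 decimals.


Predicted value:
Y = -8.78 + (-0.92)(9) = -8.78 + -8.2800 = -17.0600.

-17.0600
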